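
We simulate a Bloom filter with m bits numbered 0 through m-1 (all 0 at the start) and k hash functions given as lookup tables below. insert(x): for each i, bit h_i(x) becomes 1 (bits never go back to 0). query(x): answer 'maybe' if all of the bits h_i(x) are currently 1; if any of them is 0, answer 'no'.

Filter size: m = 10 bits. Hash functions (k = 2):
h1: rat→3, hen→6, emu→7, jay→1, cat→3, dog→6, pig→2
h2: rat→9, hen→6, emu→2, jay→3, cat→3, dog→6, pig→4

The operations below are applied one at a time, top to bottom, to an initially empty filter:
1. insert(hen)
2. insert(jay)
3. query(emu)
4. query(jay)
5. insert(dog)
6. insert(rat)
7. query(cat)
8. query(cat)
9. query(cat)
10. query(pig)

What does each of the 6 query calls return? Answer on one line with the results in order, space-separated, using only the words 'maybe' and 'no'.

Start: bits=0000000000
Op 1: insert hen -> sets bits 6 -> bits=0000001000
Op 2: insert jay -> sets bits 1 3 -> bits=0101001000
Op 3: query emu -> checks bit2=0, bit7=0 (has a 0) -> no
Op 4: query jay -> checks bit1=1, bit3=1 (all 1) -> maybe
Op 5: insert dog -> sets bits 6 -> bits=0101001000
Op 6: insert rat -> sets bits 3 9 -> bits=0101001001
Op 7: query cat -> checks bit3=1 (all 1) -> maybe
Op 8: query cat -> checks bit3=1 (all 1) -> maybe
Op 9: query cat -> checks bit3=1 (all 1) -> maybe
Op 10: query pig -> checks bit2=0, bit4=0 (has a 0) -> no
Query results in order: no maybe maybe maybe maybe no

Answer: no maybe maybe maybe maybe no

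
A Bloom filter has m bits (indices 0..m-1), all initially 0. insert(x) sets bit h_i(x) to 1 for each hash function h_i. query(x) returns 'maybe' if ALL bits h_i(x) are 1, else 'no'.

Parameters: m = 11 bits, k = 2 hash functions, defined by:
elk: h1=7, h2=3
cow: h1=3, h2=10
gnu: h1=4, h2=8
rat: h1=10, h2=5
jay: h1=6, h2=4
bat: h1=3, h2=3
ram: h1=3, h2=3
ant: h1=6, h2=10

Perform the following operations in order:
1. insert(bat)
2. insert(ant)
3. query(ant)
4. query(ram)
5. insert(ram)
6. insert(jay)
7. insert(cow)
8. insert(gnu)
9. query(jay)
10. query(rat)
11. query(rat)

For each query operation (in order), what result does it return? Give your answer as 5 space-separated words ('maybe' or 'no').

Start: bits=00000000000
Op 1: insert bat -> sets bits 3 -> bits=00010000000
Op 2: insert ant -> sets bits 6 10 -> bits=00010010001
Op 3: query ant -> checks bit6=1, bit10=1 (all 1) -> maybe
Op 4: query ram -> checks bit3=1 (all 1) -> maybe
Op 5: insert ram -> sets bits 3 -> bits=00010010001
Op 6: insert jay -> sets bits 4 6 -> bits=00011010001
Op 7: insert cow -> sets bits 3 10 -> bits=00011010001
Op 8: insert gnu -> sets bits 4 8 -> bits=00011010101
Op 9: query jay -> checks bit4=1, bit6=1 (all 1) -> maybe
Op 10: query rat -> checks bit5=0, bit10=1 (has a 0) -> no
Op 11: query rat -> checks bit5=0, bit10=1 (has a 0) -> no
Query results in order: maybe maybe maybe no no

Answer: maybe maybe maybe no no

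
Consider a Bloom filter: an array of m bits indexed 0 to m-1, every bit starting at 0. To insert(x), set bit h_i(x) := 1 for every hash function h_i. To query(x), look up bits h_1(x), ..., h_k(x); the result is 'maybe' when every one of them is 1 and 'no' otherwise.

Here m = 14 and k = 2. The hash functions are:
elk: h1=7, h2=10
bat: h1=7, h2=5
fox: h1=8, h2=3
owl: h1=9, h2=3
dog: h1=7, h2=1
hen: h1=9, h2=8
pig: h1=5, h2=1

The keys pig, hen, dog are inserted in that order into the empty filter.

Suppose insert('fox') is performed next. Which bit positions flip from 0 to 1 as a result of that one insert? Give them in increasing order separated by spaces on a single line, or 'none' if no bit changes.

Answer: 3

Derivation:
Start: bits=00000000000000
After insert 'pig': sets bits 1 5 -> bits=01000100000000
After insert 'hen': sets bits 8 9 -> bits=01000100110000
After insert 'dog': sets bits 1 7 -> bits=01000101110000
insert 'fox' would touch bits 3 8; currently bit3=0, bit8=1
Bits that are 0 among those (would change 0->1): 3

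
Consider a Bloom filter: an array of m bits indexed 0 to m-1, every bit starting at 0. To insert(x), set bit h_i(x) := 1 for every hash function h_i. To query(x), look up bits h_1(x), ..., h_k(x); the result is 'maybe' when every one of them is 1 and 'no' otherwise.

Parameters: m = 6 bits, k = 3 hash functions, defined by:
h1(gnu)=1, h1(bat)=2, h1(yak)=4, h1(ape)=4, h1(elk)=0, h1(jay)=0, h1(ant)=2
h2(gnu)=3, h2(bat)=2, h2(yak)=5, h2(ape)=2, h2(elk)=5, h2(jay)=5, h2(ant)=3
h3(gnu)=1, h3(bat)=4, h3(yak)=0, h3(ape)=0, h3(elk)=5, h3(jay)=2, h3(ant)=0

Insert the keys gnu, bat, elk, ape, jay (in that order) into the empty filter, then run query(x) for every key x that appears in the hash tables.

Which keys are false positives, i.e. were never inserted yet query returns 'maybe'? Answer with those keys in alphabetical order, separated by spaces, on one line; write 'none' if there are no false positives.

Answer: ant yak

Derivation:
Start: bits=000000
After insert 'gnu': sets bits 1 3 -> bits=010100
After insert 'bat': sets bits 2 4 -> bits=011110
After insert 'elk': sets bits 0 5 -> bits=111111
After insert 'ape': sets bits 0 2 4 -> bits=111111
After insert 'jay': sets bits 0 2 5 -> bits=111111
Not inserted: ant yak — query each against bits=111111:
query ant: checks bit0=1, bit2=1, bit3=1 (all 1) -> maybe => FALSE POSITIVE
query yak: checks bit0=1, bit4=1, bit5=1 (all 1) -> maybe => FALSE POSITIVE
False positives (alphabetical): ant yak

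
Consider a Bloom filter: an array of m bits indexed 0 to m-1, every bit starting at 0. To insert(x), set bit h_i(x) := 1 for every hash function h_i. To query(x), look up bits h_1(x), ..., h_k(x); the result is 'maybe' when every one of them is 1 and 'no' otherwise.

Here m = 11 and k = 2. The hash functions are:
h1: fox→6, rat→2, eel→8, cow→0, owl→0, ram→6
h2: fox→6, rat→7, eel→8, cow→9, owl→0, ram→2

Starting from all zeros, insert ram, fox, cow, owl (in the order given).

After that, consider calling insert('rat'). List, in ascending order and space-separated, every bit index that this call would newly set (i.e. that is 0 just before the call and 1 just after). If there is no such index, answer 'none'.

Start: bits=00000000000
After insert 'ram': sets bits 2 6 -> bits=00100010000
After insert 'fox': sets bits 6 -> bits=00100010000
After insert 'cow': sets bits 0 9 -> bits=10100010010
After insert 'owl': sets bits 0 -> bits=10100010010
insert 'rat' would touch bits 2 7; currently bit2=1, bit7=0
Bits that are 0 among those (would change 0->1): 7

Answer: 7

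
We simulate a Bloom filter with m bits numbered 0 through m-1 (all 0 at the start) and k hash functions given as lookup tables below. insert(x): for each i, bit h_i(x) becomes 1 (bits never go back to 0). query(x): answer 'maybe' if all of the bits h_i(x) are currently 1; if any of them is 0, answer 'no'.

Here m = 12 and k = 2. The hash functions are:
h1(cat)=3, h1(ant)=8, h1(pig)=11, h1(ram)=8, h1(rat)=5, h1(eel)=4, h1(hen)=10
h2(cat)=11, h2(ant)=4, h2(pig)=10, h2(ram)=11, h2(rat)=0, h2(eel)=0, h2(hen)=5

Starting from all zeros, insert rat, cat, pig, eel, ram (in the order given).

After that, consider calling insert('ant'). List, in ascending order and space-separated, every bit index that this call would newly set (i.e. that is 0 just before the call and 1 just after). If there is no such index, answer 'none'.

Start: bits=000000000000
After insert 'rat': sets bits 0 5 -> bits=100001000000
After insert 'cat': sets bits 3 11 -> bits=100101000001
After insert 'pig': sets bits 10 11 -> bits=100101000011
After insert 'eel': sets bits 0 4 -> bits=100111000011
After insert 'ram': sets bits 8 11 -> bits=100111001011
insert 'ant' would touch bits 4 8; currently bit4=1, bit8=1
Bits that are 0 among those (would change 0->1): none

Answer: none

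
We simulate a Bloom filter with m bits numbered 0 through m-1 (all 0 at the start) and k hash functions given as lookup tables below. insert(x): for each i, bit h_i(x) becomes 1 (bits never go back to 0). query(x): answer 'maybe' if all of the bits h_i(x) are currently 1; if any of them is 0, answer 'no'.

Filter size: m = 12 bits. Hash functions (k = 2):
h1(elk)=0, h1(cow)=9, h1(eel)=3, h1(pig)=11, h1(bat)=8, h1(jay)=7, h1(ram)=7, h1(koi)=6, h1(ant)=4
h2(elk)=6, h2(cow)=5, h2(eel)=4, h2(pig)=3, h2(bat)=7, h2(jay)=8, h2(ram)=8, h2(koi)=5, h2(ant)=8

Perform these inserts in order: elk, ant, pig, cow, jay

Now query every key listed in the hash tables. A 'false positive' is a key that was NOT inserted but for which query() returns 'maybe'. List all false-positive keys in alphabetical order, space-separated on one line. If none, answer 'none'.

Answer: bat eel koi ram

Derivation:
Start: bits=000000000000
After insert 'elk': sets bits 0 6 -> bits=100000100000
After insert 'ant': sets bits 4 8 -> bits=100010101000
After insert 'pig': sets bits 3 11 -> bits=100110101001
After insert 'cow': sets bits 5 9 -> bits=100111101101
After insert 'jay': sets bits 7 8 -> bits=100111111101
Not inserted: bat eel koi ram — query each against bits=100111111101:
query bat: checks bit7=1, bit8=1 (all 1) -> maybe => FALSE POSITIVE
query eel: checks bit3=1, bit4=1 (all 1) -> maybe => FALSE POSITIVE
query koi: checks bit5=1, bit6=1 (all 1) -> maybe => FALSE POSITIVE
query ram: checks bit7=1, bit8=1 (all 1) -> maybe => FALSE POSITIVE
False positives (alphabetical): bat eel koi ram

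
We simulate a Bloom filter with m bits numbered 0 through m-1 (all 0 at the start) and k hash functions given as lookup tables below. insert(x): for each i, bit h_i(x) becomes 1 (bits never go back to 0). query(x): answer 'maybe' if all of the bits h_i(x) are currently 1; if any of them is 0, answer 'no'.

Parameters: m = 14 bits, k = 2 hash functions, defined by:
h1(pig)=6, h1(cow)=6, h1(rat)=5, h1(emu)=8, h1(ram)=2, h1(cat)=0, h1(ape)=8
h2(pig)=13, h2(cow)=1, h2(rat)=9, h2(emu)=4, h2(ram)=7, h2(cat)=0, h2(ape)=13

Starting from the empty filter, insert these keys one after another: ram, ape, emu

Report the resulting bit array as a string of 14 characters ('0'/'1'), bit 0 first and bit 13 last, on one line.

Answer: 00101001100001

Derivation:
Start: bits=00000000000000
After insert 'ram': sets bits 2 7 -> bits=00100001000000
After insert 'ape': sets bits 8 13 -> bits=00100001100001
After insert 'emu': sets bits 4 8 -> bits=00101001100001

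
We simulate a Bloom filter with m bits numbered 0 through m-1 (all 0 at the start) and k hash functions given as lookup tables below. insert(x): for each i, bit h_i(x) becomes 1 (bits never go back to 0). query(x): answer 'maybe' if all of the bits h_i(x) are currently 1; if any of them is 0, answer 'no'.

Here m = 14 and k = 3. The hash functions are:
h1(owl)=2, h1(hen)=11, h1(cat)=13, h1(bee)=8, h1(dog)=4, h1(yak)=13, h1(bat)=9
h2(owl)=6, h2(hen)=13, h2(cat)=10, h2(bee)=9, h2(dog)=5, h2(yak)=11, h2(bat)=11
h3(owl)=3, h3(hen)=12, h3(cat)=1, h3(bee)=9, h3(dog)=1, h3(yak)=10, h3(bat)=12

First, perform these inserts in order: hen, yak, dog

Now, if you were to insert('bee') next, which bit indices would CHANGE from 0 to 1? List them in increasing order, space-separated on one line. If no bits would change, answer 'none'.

Start: bits=00000000000000
After insert 'hen': sets bits 11 12 13 -> bits=00000000000111
After insert 'yak': sets bits 10 11 13 -> bits=00000000001111
After insert 'dog': sets bits 1 4 5 -> bits=01001100001111
insert 'bee' would touch bits 8 9; currently bit8=0, bit9=0
Bits that are 0 among those (would change 0->1): 8 9

Answer: 8 9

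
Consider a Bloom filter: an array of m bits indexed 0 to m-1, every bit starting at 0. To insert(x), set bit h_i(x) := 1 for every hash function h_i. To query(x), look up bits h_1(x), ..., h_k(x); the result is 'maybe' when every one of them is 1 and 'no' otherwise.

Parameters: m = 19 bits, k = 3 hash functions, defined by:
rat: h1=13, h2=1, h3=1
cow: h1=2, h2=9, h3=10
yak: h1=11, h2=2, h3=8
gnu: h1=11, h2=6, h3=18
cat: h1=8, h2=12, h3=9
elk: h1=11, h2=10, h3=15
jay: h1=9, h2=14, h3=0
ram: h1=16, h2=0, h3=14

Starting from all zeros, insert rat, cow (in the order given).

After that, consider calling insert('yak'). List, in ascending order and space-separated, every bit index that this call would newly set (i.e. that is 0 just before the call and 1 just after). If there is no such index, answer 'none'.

Answer: 8 11

Derivation:
Start: bits=0000000000000000000
After insert 'rat': sets bits 1 13 -> bits=0100000000000100000
After insert 'cow': sets bits 2 9 10 -> bits=0110000001100100000
insert 'yak' would touch bits 2 8 11; currently bit2=1, bit8=0, bit11=0
Bits that are 0 among those (would change 0->1): 8 11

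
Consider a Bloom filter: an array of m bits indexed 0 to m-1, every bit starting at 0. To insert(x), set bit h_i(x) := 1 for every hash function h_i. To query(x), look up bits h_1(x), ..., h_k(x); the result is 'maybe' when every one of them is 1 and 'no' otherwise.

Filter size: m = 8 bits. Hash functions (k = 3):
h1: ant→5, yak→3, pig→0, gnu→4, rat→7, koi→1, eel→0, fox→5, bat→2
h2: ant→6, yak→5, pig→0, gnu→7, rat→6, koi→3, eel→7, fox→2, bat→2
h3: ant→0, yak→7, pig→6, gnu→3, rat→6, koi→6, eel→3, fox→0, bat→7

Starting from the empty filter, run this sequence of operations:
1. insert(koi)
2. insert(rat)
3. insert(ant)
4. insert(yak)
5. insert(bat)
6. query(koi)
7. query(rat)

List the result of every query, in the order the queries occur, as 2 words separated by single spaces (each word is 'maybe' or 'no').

Answer: maybe maybe

Derivation:
Start: bits=00000000
Op 1: insert koi -> sets bits 1 3 6 -> bits=01010010
Op 2: insert rat -> sets bits 6 7 -> bits=01010011
Op 3: insert ant -> sets bits 0 5 6 -> bits=11010111
Op 4: insert yak -> sets bits 3 5 7 -> bits=11010111
Op 5: insert bat -> sets bits 2 7 -> bits=11110111
Op 6: query koi -> checks bit1=1, bit3=1, bit6=1 (all 1) -> maybe
Op 7: query rat -> checks bit6=1, bit7=1 (all 1) -> maybe
Query results in order: maybe maybe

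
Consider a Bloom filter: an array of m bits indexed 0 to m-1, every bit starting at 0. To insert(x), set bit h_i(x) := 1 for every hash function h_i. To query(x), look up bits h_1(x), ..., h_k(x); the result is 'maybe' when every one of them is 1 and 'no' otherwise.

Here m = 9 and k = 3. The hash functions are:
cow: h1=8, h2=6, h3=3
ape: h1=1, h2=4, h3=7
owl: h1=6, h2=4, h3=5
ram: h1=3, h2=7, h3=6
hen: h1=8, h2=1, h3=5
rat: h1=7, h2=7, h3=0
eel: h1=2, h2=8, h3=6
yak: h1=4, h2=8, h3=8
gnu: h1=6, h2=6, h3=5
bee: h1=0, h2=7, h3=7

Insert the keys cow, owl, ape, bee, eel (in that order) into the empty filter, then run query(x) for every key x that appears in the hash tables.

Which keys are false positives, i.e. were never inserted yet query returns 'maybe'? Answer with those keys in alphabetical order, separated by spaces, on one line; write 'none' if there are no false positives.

Start: bits=000000000
After insert 'cow': sets bits 3 6 8 -> bits=000100101
After insert 'owl': sets bits 4 5 6 -> bits=000111101
After insert 'ape': sets bits 1 4 7 -> bits=010111111
After insert 'bee': sets bits 0 7 -> bits=110111111
After insert 'eel': sets bits 2 6 8 -> bits=111111111
Not inserted: gnu hen ram rat yak — query each against bits=111111111:
query gnu: checks bit5=1, bit6=1 (all 1) -> maybe => FALSE POSITIVE
query hen: checks bit1=1, bit5=1, bit8=1 (all 1) -> maybe => FALSE POSITIVE
query ram: checks bit3=1, bit6=1, bit7=1 (all 1) -> maybe => FALSE POSITIVE
query rat: checks bit0=1, bit7=1 (all 1) -> maybe => FALSE POSITIVE
query yak: checks bit4=1, bit8=1 (all 1) -> maybe => FALSE POSITIVE
False positives (alphabetical): gnu hen ram rat yak

Answer: gnu hen ram rat yak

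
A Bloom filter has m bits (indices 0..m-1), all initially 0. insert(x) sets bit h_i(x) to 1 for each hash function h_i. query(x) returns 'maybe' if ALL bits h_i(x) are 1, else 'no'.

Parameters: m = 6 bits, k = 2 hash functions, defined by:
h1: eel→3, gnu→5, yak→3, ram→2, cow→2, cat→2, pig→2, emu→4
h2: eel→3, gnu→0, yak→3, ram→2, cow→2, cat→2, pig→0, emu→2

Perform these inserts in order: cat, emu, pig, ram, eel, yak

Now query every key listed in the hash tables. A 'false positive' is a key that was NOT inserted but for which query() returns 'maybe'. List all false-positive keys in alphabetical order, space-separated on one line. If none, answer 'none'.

Start: bits=000000
After insert 'cat': sets bits 2 -> bits=001000
After insert 'emu': sets bits 2 4 -> bits=001010
After insert 'pig': sets bits 0 2 -> bits=101010
After insert 'ram': sets bits 2 -> bits=101010
After insert 'eel': sets bits 3 -> bits=101110
After insert 'yak': sets bits 3 -> bits=101110
Not inserted: cow gnu — query each against bits=101110:
query cow: checks bit2=1 (all 1) -> maybe => FALSE POSITIVE
query gnu: checks bit0=1, bit5=0 (has a 0) -> no => not a false positive
False positives (alphabetical): cow

Answer: cow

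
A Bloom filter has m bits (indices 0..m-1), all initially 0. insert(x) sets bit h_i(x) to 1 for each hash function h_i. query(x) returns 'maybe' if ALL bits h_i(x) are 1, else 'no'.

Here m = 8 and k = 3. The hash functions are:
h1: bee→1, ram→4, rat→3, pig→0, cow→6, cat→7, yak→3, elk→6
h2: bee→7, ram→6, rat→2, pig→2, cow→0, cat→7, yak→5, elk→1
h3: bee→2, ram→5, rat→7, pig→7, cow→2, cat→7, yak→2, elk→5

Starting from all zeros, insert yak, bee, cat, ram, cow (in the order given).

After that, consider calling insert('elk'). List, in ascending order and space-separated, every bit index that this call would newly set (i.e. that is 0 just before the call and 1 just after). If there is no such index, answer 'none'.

Answer: none

Derivation:
Start: bits=00000000
After insert 'yak': sets bits 2 3 5 -> bits=00110100
After insert 'bee': sets bits 1 2 7 -> bits=01110101
After insert 'cat': sets bits 7 -> bits=01110101
After insert 'ram': sets bits 4 5 6 -> bits=01111111
After insert 'cow': sets bits 0 2 6 -> bits=11111111
insert 'elk' would touch bits 1 5 6; currently bit1=1, bit5=1, bit6=1
Bits that are 0 among those (would change 0->1): none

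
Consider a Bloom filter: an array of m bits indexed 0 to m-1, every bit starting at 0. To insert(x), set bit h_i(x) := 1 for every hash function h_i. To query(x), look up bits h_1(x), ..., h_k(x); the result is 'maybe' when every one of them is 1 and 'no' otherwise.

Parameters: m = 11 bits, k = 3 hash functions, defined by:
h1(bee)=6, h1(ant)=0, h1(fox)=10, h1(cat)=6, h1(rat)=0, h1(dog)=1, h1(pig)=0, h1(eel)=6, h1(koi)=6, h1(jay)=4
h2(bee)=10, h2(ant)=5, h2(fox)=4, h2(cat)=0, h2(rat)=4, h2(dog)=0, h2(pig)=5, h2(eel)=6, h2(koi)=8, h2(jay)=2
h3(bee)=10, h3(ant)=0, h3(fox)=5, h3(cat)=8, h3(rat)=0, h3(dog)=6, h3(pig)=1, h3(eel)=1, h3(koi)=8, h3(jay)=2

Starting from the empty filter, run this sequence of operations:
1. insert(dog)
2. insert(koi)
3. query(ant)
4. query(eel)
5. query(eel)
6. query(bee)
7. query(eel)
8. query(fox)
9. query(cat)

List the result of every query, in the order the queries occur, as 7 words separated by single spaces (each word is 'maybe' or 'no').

Start: bits=00000000000
Op 1: insert dog -> sets bits 0 1 6 -> bits=11000010000
Op 2: insert koi -> sets bits 6 8 -> bits=11000010100
Op 3: query ant -> checks bit0=1, bit5=0 (has a 0) -> no
Op 4: query eel -> checks bit1=1, bit6=1 (all 1) -> maybe
Op 5: query eel -> checks bit1=1, bit6=1 (all 1) -> maybe
Op 6: query bee -> checks bit6=1, bit10=0 (has a 0) -> no
Op 7: query eel -> checks bit1=1, bit6=1 (all 1) -> maybe
Op 8: query fox -> checks bit4=0, bit5=0, bit10=0 (has a 0) -> no
Op 9: query cat -> checks bit0=1, bit6=1, bit8=1 (all 1) -> maybe
Query results in order: no maybe maybe no maybe no maybe

Answer: no maybe maybe no maybe no maybe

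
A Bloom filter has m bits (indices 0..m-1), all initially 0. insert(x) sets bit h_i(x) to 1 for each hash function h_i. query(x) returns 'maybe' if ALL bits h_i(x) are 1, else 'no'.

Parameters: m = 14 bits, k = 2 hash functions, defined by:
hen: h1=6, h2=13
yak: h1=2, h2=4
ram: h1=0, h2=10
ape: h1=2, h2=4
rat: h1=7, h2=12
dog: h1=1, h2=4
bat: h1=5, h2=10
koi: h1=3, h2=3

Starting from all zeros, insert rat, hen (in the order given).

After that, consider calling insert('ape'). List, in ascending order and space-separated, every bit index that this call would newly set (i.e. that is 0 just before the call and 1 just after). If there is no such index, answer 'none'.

Start: bits=00000000000000
After insert 'rat': sets bits 7 12 -> bits=00000001000010
After insert 'hen': sets bits 6 13 -> bits=00000011000011
insert 'ape' would touch bits 2 4; currently bit2=0, bit4=0
Bits that are 0 among those (would change 0->1): 2 4

Answer: 2 4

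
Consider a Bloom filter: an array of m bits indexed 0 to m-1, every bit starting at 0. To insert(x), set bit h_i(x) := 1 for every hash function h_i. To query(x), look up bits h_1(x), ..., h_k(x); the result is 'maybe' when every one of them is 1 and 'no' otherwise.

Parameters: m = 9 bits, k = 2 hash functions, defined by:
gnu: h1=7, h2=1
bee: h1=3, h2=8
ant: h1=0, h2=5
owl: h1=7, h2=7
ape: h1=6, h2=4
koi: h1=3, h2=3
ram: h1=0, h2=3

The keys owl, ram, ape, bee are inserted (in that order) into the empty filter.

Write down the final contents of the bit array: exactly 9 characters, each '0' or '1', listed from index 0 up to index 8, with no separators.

Start: bits=000000000
After insert 'owl': sets bits 7 -> bits=000000010
After insert 'ram': sets bits 0 3 -> bits=100100010
After insert 'ape': sets bits 4 6 -> bits=100110110
After insert 'bee': sets bits 3 8 -> bits=100110111

Answer: 100110111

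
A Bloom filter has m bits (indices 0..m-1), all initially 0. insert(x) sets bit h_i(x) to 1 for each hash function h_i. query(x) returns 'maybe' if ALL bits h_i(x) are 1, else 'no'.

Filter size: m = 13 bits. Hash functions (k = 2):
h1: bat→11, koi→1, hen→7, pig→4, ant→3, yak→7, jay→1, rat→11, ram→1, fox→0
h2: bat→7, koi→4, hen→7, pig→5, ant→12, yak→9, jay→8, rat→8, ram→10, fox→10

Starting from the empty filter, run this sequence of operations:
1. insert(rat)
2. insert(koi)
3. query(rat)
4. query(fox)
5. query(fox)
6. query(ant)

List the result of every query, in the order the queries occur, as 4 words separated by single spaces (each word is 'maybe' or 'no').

Start: bits=0000000000000
Op 1: insert rat -> sets bits 8 11 -> bits=0000000010010
Op 2: insert koi -> sets bits 1 4 -> bits=0100100010010
Op 3: query rat -> checks bit8=1, bit11=1 (all 1) -> maybe
Op 4: query fox -> checks bit0=0, bit10=0 (has a 0) -> no
Op 5: query fox -> checks bit0=0, bit10=0 (has a 0) -> no
Op 6: query ant -> checks bit3=0, bit12=0 (has a 0) -> no
Query results in order: maybe no no no

Answer: maybe no no no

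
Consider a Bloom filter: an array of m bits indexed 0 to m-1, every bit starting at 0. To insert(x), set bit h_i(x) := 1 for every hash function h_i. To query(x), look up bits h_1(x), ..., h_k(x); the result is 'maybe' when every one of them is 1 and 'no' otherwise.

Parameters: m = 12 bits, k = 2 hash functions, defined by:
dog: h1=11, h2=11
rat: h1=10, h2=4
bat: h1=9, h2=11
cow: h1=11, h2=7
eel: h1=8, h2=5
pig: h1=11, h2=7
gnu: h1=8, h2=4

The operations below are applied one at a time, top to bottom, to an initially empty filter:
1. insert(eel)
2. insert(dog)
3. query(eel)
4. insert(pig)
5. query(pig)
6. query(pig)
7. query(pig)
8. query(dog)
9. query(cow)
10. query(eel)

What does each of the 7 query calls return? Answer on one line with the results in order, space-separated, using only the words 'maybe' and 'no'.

Start: bits=000000000000
Op 1: insert eel -> sets bits 5 8 -> bits=000001001000
Op 2: insert dog -> sets bits 11 -> bits=000001001001
Op 3: query eel -> checks bit5=1, bit8=1 (all 1) -> maybe
Op 4: insert pig -> sets bits 7 11 -> bits=000001011001
Op 5: query pig -> checks bit7=1, bit11=1 (all 1) -> maybe
Op 6: query pig -> checks bit7=1, bit11=1 (all 1) -> maybe
Op 7: query pig -> checks bit7=1, bit11=1 (all 1) -> maybe
Op 8: query dog -> checks bit11=1 (all 1) -> maybe
Op 9: query cow -> checks bit7=1, bit11=1 (all 1) -> maybe
Op 10: query eel -> checks bit5=1, bit8=1 (all 1) -> maybe
Query results in order: maybe maybe maybe maybe maybe maybe maybe

Answer: maybe maybe maybe maybe maybe maybe maybe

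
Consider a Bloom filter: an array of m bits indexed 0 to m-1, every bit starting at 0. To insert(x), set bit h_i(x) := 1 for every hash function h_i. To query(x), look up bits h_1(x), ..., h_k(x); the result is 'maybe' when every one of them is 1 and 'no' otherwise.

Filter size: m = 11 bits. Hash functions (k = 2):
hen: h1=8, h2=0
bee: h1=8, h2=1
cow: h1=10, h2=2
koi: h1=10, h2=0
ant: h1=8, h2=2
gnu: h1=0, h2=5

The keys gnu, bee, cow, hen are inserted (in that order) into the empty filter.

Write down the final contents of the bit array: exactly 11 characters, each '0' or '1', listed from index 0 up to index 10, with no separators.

Start: bits=00000000000
After insert 'gnu': sets bits 0 5 -> bits=10000100000
After insert 'bee': sets bits 1 8 -> bits=11000100100
After insert 'cow': sets bits 2 10 -> bits=11100100101
After insert 'hen': sets bits 0 8 -> bits=11100100101

Answer: 11100100101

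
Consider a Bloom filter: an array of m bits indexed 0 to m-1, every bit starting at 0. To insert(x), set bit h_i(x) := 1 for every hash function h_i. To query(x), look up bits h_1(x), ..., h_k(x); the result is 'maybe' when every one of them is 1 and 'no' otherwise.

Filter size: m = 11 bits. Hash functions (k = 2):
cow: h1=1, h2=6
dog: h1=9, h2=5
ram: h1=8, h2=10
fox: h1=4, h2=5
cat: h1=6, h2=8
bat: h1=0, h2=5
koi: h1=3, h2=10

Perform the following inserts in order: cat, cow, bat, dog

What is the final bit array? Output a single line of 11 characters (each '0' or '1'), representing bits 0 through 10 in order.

Start: bits=00000000000
After insert 'cat': sets bits 6 8 -> bits=00000010100
After insert 'cow': sets bits 1 6 -> bits=01000010100
After insert 'bat': sets bits 0 5 -> bits=11000110100
After insert 'dog': sets bits 5 9 -> bits=11000110110

Answer: 11000110110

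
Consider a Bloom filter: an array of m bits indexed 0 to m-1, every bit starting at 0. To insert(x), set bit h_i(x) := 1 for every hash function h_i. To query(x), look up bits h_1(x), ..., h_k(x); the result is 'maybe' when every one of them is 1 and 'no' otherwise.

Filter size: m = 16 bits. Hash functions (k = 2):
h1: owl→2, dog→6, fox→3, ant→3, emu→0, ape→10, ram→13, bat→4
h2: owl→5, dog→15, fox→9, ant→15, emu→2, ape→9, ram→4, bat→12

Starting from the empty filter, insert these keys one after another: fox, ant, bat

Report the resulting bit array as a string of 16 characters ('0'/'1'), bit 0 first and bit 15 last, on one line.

Start: bits=0000000000000000
After insert 'fox': sets bits 3 9 -> bits=0001000001000000
After insert 'ant': sets bits 3 15 -> bits=0001000001000001
After insert 'bat': sets bits 4 12 -> bits=0001100001001001

Answer: 0001100001001001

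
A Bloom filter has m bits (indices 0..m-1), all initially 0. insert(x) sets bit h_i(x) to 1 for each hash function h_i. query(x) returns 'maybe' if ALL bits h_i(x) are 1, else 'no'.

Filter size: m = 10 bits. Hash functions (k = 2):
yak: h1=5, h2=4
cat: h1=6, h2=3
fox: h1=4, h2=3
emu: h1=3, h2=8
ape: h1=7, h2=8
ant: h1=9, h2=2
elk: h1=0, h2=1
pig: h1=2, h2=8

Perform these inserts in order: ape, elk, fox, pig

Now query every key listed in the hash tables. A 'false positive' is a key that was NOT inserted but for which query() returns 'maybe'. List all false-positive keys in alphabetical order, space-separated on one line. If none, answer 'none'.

Answer: emu

Derivation:
Start: bits=0000000000
After insert 'ape': sets bits 7 8 -> bits=0000000110
After insert 'elk': sets bits 0 1 -> bits=1100000110
After insert 'fox': sets bits 3 4 -> bits=1101100110
After insert 'pig': sets bits 2 8 -> bits=1111100110
Not inserted: ant cat emu yak — query each against bits=1111100110:
query ant: checks bit2=1, bit9=0 (has a 0) -> no => not a false positive
query cat: checks bit3=1, bit6=0 (has a 0) -> no => not a false positive
query emu: checks bit3=1, bit8=1 (all 1) -> maybe => FALSE POSITIVE
query yak: checks bit4=1, bit5=0 (has a 0) -> no => not a false positive
False positives (alphabetical): emu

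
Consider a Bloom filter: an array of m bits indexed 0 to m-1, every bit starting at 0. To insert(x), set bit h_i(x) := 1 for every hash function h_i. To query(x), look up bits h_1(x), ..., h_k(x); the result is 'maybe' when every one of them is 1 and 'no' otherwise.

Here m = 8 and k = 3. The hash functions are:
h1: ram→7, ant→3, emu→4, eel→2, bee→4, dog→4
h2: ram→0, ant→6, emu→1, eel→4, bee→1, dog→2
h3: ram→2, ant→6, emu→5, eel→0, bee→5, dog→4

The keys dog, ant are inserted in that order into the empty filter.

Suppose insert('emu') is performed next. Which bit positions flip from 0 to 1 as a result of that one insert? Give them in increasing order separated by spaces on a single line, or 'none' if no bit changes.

Answer: 1 5

Derivation:
Start: bits=00000000
After insert 'dog': sets bits 2 4 -> bits=00101000
After insert 'ant': sets bits 3 6 -> bits=00111010
insert 'emu' would touch bits 1 4 5; currently bit1=0, bit4=1, bit5=0
Bits that are 0 among those (would change 0->1): 1 5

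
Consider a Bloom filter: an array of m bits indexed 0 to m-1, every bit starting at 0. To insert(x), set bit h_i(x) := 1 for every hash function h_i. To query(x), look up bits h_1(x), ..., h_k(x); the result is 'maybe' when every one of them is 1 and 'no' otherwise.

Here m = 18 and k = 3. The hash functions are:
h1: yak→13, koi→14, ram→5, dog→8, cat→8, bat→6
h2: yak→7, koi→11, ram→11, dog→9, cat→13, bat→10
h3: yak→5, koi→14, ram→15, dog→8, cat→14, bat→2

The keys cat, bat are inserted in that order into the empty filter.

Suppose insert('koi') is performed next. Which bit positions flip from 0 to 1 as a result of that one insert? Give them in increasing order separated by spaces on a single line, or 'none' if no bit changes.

Start: bits=000000000000000000
After insert 'cat': sets bits 8 13 14 -> bits=000000001000011000
After insert 'bat': sets bits 2 6 10 -> bits=001000101010011000
insert 'koi' would touch bits 11 14; currently bit11=0, bit14=1
Bits that are 0 among those (would change 0->1): 11

Answer: 11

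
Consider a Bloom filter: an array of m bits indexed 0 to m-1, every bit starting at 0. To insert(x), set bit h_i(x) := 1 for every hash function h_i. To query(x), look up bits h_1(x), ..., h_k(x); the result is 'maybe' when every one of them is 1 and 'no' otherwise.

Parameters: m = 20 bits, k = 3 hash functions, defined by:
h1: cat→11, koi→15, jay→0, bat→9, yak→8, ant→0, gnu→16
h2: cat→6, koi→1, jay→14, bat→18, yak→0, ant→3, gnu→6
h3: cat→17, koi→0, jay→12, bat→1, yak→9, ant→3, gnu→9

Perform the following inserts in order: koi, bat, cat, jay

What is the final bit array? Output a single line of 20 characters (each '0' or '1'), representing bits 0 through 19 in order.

Start: bits=00000000000000000000
After insert 'koi': sets bits 0 1 15 -> bits=11000000000000010000
After insert 'bat': sets bits 1 9 18 -> bits=11000000010000010010
After insert 'cat': sets bits 6 11 17 -> bits=11000010010100010110
After insert 'jay': sets bits 0 12 14 -> bits=11000010010110110110

Answer: 11000010010110110110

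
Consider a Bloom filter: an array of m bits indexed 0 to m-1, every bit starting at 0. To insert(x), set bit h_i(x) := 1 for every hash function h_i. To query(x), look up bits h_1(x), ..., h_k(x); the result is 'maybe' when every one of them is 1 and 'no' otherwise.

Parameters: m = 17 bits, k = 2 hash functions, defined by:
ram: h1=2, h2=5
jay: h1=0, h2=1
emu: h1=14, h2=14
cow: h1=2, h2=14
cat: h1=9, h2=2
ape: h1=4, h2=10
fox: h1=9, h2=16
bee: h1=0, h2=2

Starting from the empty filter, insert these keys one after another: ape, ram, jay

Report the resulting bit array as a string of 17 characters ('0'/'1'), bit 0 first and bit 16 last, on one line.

Start: bits=00000000000000000
After insert 'ape': sets bits 4 10 -> bits=00001000001000000
After insert 'ram': sets bits 2 5 -> bits=00101100001000000
After insert 'jay': sets bits 0 1 -> bits=11101100001000000

Answer: 11101100001000000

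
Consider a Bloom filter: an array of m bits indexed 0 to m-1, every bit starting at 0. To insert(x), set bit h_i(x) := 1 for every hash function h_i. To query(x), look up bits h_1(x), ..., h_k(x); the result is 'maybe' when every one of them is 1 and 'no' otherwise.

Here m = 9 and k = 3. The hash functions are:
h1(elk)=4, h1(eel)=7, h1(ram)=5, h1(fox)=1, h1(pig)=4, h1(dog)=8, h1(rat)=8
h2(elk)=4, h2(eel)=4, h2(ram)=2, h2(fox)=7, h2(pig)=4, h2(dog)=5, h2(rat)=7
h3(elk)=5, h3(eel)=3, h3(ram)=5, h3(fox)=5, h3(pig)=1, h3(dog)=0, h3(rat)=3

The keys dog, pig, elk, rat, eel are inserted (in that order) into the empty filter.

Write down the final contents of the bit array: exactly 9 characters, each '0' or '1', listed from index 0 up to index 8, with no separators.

Answer: 110111011

Derivation:
Start: bits=000000000
After insert 'dog': sets bits 0 5 8 -> bits=100001001
After insert 'pig': sets bits 1 4 -> bits=110011001
After insert 'elk': sets bits 4 5 -> bits=110011001
After insert 'rat': sets bits 3 7 8 -> bits=110111011
After insert 'eel': sets bits 3 4 7 -> bits=110111011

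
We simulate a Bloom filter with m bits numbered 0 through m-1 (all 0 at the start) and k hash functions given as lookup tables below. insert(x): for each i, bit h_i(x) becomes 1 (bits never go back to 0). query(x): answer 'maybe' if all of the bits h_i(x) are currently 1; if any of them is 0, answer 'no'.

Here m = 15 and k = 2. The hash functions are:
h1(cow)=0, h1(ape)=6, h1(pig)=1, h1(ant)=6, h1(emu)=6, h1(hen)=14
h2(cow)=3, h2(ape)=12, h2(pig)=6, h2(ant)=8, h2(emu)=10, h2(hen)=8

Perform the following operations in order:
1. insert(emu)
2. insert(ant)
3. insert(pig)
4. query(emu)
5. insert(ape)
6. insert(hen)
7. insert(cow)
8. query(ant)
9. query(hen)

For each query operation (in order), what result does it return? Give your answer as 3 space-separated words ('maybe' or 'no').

Answer: maybe maybe maybe

Derivation:
Start: bits=000000000000000
Op 1: insert emu -> sets bits 6 10 -> bits=000000100010000
Op 2: insert ant -> sets bits 6 8 -> bits=000000101010000
Op 3: insert pig -> sets bits 1 6 -> bits=010000101010000
Op 4: query emu -> checks bit6=1, bit10=1 (all 1) -> maybe
Op 5: insert ape -> sets bits 6 12 -> bits=010000101010100
Op 6: insert hen -> sets bits 8 14 -> bits=010000101010101
Op 7: insert cow -> sets bits 0 3 -> bits=110100101010101
Op 8: query ant -> checks bit6=1, bit8=1 (all 1) -> maybe
Op 9: query hen -> checks bit8=1, bit14=1 (all 1) -> maybe
Query results in order: maybe maybe maybe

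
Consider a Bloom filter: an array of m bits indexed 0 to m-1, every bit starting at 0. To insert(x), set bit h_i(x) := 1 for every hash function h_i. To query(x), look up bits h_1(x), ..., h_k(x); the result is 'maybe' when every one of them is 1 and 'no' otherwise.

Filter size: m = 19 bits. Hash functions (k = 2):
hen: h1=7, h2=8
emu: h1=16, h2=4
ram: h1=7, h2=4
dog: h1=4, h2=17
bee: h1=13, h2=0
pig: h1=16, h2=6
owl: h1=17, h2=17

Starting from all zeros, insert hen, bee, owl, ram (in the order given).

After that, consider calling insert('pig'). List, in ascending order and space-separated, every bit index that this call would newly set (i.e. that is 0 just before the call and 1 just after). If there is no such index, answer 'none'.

Answer: 6 16

Derivation:
Start: bits=0000000000000000000
After insert 'hen': sets bits 7 8 -> bits=0000000110000000000
After insert 'bee': sets bits 0 13 -> bits=1000000110000100000
After insert 'owl': sets bits 17 -> bits=1000000110000100010
After insert 'ram': sets bits 4 7 -> bits=1000100110000100010
insert 'pig' would touch bits 6 16; currently bit6=0, bit16=0
Bits that are 0 among those (would change 0->1): 6 16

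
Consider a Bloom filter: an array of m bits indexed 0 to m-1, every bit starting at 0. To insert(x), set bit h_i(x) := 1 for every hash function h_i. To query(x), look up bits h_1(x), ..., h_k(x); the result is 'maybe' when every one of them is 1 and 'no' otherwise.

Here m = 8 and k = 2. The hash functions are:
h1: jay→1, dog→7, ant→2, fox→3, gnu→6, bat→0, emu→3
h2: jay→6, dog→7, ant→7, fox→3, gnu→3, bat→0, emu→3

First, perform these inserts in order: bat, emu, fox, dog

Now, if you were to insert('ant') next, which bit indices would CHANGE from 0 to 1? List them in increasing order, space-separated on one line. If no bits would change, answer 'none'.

Start: bits=00000000
After insert 'bat': sets bits 0 -> bits=10000000
After insert 'emu': sets bits 3 -> bits=10010000
After insert 'fox': sets bits 3 -> bits=10010000
After insert 'dog': sets bits 7 -> bits=10010001
insert 'ant' would touch bits 2 7; currently bit2=0, bit7=1
Bits that are 0 among those (would change 0->1): 2

Answer: 2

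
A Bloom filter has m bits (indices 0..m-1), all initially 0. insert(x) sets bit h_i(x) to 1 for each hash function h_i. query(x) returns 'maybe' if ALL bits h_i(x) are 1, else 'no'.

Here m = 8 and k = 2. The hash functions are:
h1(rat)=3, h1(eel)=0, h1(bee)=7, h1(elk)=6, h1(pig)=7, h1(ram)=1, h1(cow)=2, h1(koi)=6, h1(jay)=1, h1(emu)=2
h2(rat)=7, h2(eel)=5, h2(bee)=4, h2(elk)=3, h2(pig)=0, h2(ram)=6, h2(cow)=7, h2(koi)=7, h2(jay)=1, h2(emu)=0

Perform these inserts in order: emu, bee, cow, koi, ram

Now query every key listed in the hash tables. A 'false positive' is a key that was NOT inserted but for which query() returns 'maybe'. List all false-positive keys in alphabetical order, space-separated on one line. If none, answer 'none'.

Start: bits=00000000
After insert 'emu': sets bits 0 2 -> bits=10100000
After insert 'bee': sets bits 4 7 -> bits=10101001
After insert 'cow': sets bits 2 7 -> bits=10101001
After insert 'koi': sets bits 6 7 -> bits=10101011
After insert 'ram': sets bits 1 6 -> bits=11101011
Not inserted: eel elk jay pig rat — query each against bits=11101011:
query eel: checks bit0=1, bit5=0 (has a 0) -> no => not a false positive
query elk: checks bit3=0, bit6=1 (has a 0) -> no => not a false positive
query jay: checks bit1=1 (all 1) -> maybe => FALSE POSITIVE
query pig: checks bit0=1, bit7=1 (all 1) -> maybe => FALSE POSITIVE
query rat: checks bit3=0, bit7=1 (has a 0) -> no => not a false positive
False positives (alphabetical): jay pig

Answer: jay pig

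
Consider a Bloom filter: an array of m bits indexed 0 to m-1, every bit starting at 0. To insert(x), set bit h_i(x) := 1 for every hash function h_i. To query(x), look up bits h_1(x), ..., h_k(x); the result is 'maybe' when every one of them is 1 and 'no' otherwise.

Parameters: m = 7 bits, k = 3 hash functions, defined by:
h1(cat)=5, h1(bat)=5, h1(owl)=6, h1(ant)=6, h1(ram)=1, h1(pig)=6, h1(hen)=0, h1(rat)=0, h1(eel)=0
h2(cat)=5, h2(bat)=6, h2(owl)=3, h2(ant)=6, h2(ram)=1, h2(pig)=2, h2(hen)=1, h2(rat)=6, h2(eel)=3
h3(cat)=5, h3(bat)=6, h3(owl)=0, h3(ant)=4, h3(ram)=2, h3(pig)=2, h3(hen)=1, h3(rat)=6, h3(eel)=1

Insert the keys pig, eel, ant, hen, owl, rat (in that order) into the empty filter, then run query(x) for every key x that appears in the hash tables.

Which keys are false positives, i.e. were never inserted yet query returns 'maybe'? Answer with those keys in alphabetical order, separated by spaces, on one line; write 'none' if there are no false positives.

Start: bits=0000000
After insert 'pig': sets bits 2 6 -> bits=0010001
After insert 'eel': sets bits 0 1 3 -> bits=1111001
After insert 'ant': sets bits 4 6 -> bits=1111101
After insert 'hen': sets bits 0 1 -> bits=1111101
After insert 'owl': sets bits 0 3 6 -> bits=1111101
After insert 'rat': sets bits 0 6 -> bits=1111101
Not inserted: bat cat ram — query each against bits=1111101:
query bat: checks bit5=0, bit6=1 (has a 0) -> no => not a false positive
query cat: checks bit5=0 (has a 0) -> no => not a false positive
query ram: checks bit1=1, bit2=1 (all 1) -> maybe => FALSE POSITIVE
False positives (alphabetical): ram

Answer: ram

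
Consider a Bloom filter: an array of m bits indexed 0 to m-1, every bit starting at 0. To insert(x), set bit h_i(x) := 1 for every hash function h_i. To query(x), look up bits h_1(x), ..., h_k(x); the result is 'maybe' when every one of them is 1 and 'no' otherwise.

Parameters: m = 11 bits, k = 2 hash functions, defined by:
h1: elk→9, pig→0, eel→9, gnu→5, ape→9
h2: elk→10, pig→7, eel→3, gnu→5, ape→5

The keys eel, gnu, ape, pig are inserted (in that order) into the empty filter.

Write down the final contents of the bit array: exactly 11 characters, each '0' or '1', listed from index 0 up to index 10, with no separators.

Start: bits=00000000000
After insert 'eel': sets bits 3 9 -> bits=00010000010
After insert 'gnu': sets bits 5 -> bits=00010100010
After insert 'ape': sets bits 5 9 -> bits=00010100010
After insert 'pig': sets bits 0 7 -> bits=10010101010

Answer: 10010101010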